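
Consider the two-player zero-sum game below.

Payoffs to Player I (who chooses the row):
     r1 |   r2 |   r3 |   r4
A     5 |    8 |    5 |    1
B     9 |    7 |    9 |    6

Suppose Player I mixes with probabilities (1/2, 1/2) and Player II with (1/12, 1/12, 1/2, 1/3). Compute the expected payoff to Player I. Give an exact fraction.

47/8

Against (1/12, 1/12, 1/2, 1/3), each row's expected payoff is A: 47/12; B: 47/6.
Taking the (1/2, 1/2)-weighted average: (1/2)·(47/12) + (1/2)·(47/6) = 47/8.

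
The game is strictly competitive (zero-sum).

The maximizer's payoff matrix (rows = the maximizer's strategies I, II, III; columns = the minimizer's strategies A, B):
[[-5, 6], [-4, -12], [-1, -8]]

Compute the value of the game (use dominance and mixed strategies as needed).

-23/9

Row II is strictly dominated by row III, so the maximizer never plays it.
The remaining 2×2 game on (I, III) × (A, B) has no saddle point. Let the maximizer play I with probability p; indifference gives −5p − (1−p) = 6p − 8(1−p), so p = 7/18.
Similarly the minimizer's optimal q on A is 7/9, and the value is -5·(7/9) + (6)·(2/9) = -23/9.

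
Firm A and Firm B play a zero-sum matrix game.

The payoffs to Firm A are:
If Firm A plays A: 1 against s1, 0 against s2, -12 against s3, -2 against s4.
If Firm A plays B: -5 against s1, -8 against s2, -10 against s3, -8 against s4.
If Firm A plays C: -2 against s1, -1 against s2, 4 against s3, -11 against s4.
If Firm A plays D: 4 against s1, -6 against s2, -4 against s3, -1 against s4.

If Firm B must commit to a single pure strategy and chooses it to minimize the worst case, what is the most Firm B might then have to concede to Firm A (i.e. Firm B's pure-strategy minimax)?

-1

The worst case (largest entry) in each column is s1: 4, s2: 0, s3: 4, s4: -1.
The best (smallest) of these is -1.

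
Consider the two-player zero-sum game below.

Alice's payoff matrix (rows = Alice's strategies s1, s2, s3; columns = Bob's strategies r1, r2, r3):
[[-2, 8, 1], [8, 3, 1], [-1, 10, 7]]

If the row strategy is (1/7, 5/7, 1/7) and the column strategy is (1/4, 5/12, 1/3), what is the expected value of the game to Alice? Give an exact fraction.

Against (1/4, 5/12, 1/3), each row's expected payoff is s1: 19/6; s2: 43/12; s3: 25/4.
Taking the (1/7, 5/7, 1/7)-weighted average: (1/7)·(19/6) + (5/7)·(43/12) + (1/7)·(25/4) = 82/21.

82/21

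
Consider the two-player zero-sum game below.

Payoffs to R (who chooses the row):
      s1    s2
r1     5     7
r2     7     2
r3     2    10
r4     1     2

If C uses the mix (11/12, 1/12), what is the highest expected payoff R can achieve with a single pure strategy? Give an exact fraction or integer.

79/12

r1: (5)·(11/12) + (7)·(1/12) = 31/6.
r2: (7)·(11/12) + (2)·(1/12) = 79/12.
r3: (2)·(11/12) + (10)·(1/12) = 8/3.
r4: (1)·(11/12) + (2)·(1/12) = 13/12.
The best pure response is r2 with expected payoff 79/12.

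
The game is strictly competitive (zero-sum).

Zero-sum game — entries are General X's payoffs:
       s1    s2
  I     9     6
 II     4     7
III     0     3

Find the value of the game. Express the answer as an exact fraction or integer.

Row III is strictly dominated by row II, so General X never plays it.
The remaining 2×2 game on (I, II) × (s1, s2) has no saddle point. Let General X play I with probability p; indifference gives 9p + 4(1−p) = 6p + 7(1−p), so p = 1/2.
Similarly General Y's optimal q on s1 is 1/6, and the value is 9·(1/6) + (6)·(5/6) = 13/2.

13/2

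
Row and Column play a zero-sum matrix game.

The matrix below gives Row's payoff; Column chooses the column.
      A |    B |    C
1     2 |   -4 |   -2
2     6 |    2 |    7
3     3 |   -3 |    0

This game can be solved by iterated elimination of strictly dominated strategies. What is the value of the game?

Column A is strictly dominated by B for Column (-4<2, 2<6, -3<3); eliminate A.
Row 1 is strictly dominated by row 2 (2>-4, 7>-2); eliminate 1.
Row 3 is strictly dominated by row 2 (2>-3, 7>0); eliminate 3.
Column C is strictly dominated by B for Column (2<7); eliminate C.
Only (2, B) remains, with payoff 2.

2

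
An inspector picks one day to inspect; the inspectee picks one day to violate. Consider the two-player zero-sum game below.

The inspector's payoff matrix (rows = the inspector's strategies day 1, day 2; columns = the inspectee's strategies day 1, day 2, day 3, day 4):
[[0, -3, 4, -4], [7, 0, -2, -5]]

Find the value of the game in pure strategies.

Row minima: -4, -5 → the inspector's maximin is -4.
Column maxima: 7, 0, 4, -4 → the inspectee's minimax is -4.
They coincide at (day 1, day 4), so the value is -4.

-4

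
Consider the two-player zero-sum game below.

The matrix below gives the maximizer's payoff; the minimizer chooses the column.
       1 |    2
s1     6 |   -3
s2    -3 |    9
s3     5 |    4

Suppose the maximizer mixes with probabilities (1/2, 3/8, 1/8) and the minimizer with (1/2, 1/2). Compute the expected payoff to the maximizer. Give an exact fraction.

39/16

Against (1/2, 1/2), each row's expected payoff is s1: 3/2; s2: 3; s3: 9/2.
Taking the (1/2, 3/8, 1/8)-weighted average: (1/2)·(3/2) + (3/8)·(3) + (1/8)·(9/2) = 39/16.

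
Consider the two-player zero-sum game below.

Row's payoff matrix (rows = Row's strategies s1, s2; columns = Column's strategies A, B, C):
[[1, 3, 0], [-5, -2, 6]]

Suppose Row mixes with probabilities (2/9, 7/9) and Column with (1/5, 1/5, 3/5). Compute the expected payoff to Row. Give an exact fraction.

17/9

Against (1/5, 1/5, 3/5), each row's expected payoff is s1: 4/5; s2: 11/5.
Taking the (2/9, 7/9)-weighted average: (2/9)·(4/5) + (7/9)·(11/5) = 17/9.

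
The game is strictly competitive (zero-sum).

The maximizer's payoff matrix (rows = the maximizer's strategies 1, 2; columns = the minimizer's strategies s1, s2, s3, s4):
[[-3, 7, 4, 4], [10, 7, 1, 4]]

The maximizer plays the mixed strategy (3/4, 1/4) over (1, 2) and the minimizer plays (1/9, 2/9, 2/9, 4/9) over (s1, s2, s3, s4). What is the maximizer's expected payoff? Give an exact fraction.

Against (1/9, 2/9, 2/9, 4/9), each row's expected payoff is 1: 35/9; 2: 14/3.
Taking the (3/4, 1/4)-weighted average: (3/4)·(35/9) + (1/4)·(14/3) = 49/12.

49/12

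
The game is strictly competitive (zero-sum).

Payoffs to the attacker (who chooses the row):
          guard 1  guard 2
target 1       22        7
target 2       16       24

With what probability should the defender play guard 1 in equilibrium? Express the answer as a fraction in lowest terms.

Row minima are 7 and 16, so the attacker's maximin is 16; column maxima are 22 and 24, so the defender's minimax is 22. These differ, so the equilibrium is in mixed strategies.
Let the defender play guard 1 with probability q. The attacker is indifferent when 22q + 7(1−q) = 16q + 24(1−q), giving q = 17/23.

17/23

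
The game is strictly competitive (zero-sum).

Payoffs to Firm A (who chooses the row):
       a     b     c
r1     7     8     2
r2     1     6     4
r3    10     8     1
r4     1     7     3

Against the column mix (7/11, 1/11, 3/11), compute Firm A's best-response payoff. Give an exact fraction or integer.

r1: (7)·(7/11) + (8)·(1/11) + (2)·(3/11) = 63/11.
r2: (1)·(7/11) + (6)·(1/11) + (4)·(3/11) = 25/11.
r3: (10)·(7/11) + (8)·(1/11) + (1)·(3/11) = 81/11.
r4: (1)·(7/11) + (7)·(1/11) + (3)·(3/11) = 23/11.
The best pure response is r3 with expected payoff 81/11.

81/11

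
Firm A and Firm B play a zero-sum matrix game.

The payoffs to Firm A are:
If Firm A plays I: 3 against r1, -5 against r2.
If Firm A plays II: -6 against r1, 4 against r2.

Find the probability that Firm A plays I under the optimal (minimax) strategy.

Row minima are -5 and -6, so Firm A's maximin is -5; column maxima are 3 and 4, so Firm B's minimax is 3. These differ, so the equilibrium is in mixed strategies.
Let Firm A play I with probability p. Firm B is indifferent when 3p − 6(1−p) = −5p + 4(1−p), giving p = 5/9.

5/9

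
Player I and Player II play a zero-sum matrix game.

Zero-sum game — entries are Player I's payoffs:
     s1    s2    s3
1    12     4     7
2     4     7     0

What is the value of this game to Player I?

49/10

Column s1 is strictly dominated by s3 for Player II (it gives Player I more in every row).
The remaining 2×2 game on (1, 2) × (s2, s3) has no saddle point. Let Player I play 1 with probability p; indifference gives 4p + 7(1−p) = 7p, so p = 7/10.
Similarly Player II's optimal q on s2 is 7/10, and the value is 4·(7/10) + (7)·(3/10) = 49/10.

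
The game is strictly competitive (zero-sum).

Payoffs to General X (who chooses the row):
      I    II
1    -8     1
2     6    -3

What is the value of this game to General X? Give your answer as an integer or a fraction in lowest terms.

Row minima are -8 and -3, so General X's maximin is -3; column maxima are 6 and 1, so General Y's minimax is 1. These differ, so the equilibrium is in mixed strategies.
Let General X play 1 with probability p. General Y is indifferent when −8p + 6(1−p) = p − 3(1−p), giving p = 1/2.
Let General Y play I with probability q. General X is indifferent when −8q + (1−q) = 6q − 3(1−q), giving q = 2/9.
The value is -8·(2/9) + (1)·(7/9) = -1.

-1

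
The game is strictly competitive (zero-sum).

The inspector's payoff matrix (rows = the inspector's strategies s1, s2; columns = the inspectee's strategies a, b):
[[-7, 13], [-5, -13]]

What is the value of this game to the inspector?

-39/7

Row minima are -7 and -13, so the inspector's maximin is -7; column maxima are -5 and 13, so the inspectee's minimax is -5. These differ, so the equilibrium is in mixed strategies.
Let the inspector play s1 with probability p. The inspectee is indifferent when −7p − 5(1−p) = 13p − 13(1−p), giving p = 2/7.
Let the inspectee play a with probability q. The inspector is indifferent when −7q + 13(1−q) = −5q − 13(1−q), giving q = 13/14.
The value is -7·(13/14) + (13)·(1/14) = -39/7.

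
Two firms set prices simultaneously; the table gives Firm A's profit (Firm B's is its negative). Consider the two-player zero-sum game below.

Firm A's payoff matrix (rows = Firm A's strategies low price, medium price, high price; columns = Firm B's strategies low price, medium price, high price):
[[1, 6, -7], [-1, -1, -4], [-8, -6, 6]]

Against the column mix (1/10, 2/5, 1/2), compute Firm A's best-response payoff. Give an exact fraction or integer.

low price: (1)·(1/10) + (6)·(2/5) + (-7)·(1/2) = -1.
medium price: (-1)·(1/10) + (-1)·(2/5) + (-4)·(1/2) = -5/2.
high price: (-8)·(1/10) + (-6)·(2/5) + (6)·(1/2) = -1/5.
The best pure response is high price with expected payoff -1/5.

-1/5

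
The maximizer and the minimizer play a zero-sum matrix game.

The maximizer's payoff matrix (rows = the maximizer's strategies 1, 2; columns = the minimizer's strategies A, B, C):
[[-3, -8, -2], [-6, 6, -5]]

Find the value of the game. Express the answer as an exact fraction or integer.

-66/17

Column C is strictly dominated by A for the minimizer (it gives the maximizer more in every row).
The remaining 2×2 game on (1, 2) × (A, B) has no saddle point. Let the maximizer play 1 with probability p; indifference gives −3p − 6(1−p) = −8p + 6(1−p), so p = 12/17.
Similarly the minimizer's optimal q on A is 14/17, and the value is -3·(14/17) + (-8)·(3/17) = -66/17.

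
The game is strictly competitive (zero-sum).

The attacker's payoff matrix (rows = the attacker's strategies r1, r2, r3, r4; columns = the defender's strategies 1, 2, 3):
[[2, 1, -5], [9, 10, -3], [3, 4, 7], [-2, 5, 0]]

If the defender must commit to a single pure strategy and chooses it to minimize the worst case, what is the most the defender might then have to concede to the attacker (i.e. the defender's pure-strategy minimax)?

The worst case (largest entry) in each column is 1: 9, 2: 10, 3: 7.
The best (smallest) of these is 7.

7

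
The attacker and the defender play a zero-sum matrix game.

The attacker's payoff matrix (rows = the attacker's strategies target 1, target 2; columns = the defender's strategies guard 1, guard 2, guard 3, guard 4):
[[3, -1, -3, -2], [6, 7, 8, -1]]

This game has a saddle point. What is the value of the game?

-1

Row minima: -3, -1 → the attacker's maximin is -1.
Column maxima: 6, 7, 8, -1 → the defender's minimax is -1.
They coincide at (target 2, guard 4), so the value is -1.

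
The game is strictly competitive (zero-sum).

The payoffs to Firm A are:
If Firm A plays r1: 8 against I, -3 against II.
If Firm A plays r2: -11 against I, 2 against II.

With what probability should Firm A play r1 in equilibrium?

13/24

Row minima are -3 and -11, so Firm A's maximin is -3; column maxima are 8 and 2, so Firm B's minimax is 2. These differ, so the equilibrium is in mixed strategies.
Let Firm A play r1 with probability p. Firm B is indifferent when 8p − 11(1−p) = −3p + 2(1−p), giving p = 13/24.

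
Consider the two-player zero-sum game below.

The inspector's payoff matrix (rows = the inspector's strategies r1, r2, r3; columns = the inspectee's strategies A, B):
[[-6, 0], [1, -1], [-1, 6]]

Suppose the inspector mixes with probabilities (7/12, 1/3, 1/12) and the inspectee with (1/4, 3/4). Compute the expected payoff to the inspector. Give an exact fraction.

-11/16

Against (1/4, 3/4), each row's expected payoff is r1: -3/2; r2: -1/2; r3: 17/4.
Taking the (7/12, 1/3, 1/12)-weighted average: (7/12)·(-3/2) + (1/3)·(-1/2) + (1/12)·(17/4) = -11/16.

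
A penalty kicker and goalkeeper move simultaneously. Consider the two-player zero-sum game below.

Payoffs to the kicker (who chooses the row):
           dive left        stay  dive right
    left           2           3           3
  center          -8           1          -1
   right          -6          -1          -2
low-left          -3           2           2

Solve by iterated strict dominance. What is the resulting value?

Column dive right is strictly dominated by dive left for the goalkeeper (2<3, -8<-1, -6<-2, -3<2); eliminate dive right.
Row low-left is strictly dominated by row left (2>-3, 3>2); eliminate low-left.
Column stay is strictly dominated by dive left for the goalkeeper (2<3, -8<1, -6<-1); eliminate stay.
Row right is strictly dominated by row left (2>-6); eliminate right.
Row center is strictly dominated by row left (2>-8); eliminate center.
Only (left, dive left) remains, with payoff 2.

2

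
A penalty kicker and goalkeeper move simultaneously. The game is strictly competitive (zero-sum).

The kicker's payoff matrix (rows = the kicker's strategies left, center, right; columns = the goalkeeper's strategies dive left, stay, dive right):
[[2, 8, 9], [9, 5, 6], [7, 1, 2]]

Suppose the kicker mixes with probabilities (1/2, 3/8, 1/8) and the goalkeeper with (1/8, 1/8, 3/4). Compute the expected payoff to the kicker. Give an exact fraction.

Against (1/8, 1/8, 3/4), each row's expected payoff is left: 8; center: 25/4; right: 5/2.
Taking the (1/2, 3/8, 1/8)-weighted average: (1/2)·(8) + (3/8)·(25/4) + (1/8)·(5/2) = 213/32.

213/32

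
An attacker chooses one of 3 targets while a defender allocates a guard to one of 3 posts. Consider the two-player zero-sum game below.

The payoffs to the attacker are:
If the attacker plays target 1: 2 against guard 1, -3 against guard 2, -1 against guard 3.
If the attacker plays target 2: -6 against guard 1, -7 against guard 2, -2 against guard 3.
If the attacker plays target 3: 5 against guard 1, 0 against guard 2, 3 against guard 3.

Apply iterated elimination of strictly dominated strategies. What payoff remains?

Column guard 1 is strictly dominated by guard 2 for the defender (-3<2, -7<-6, 0<5); eliminate guard 1.
Row target 1 is strictly dominated by row target 3 (0>-3, 3>-1); eliminate target 1.
Column guard 3 is strictly dominated by guard 2 for the defender (-7<-2, 0<3); eliminate guard 3.
Row target 2 is strictly dominated by row target 3 (0>-7); eliminate target 2.
Only (target 3, guard 2) remains, with payoff 0.

0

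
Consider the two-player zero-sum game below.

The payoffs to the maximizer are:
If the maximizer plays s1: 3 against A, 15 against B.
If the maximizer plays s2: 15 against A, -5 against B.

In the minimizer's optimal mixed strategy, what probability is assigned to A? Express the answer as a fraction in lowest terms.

5/8

Row minima are 3 and -5, so the maximizer's maximin is 3; column maxima are 15 and 15, so the minimizer's minimax is 15. These differ, so the equilibrium is in mixed strategies.
Let the minimizer play A with probability q. The maximizer is indifferent when 3q + 15(1−q) = 15q − 5(1−q), giving q = 5/8.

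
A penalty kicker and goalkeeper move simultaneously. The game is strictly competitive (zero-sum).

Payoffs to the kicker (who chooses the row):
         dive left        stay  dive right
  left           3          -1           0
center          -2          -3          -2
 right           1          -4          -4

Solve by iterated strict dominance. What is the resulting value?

-1

Column dive left is strictly dominated by stay for the goalkeeper (-1<3, -3<-2, -4<1); eliminate dive left.
Row center is strictly dominated by row left (-1>-3, 0>-2); eliminate center.
Row right is strictly dominated by row left (-1>-4, 0>-4); eliminate right.
Column dive right is strictly dominated by stay for the goalkeeper (-1<0); eliminate dive right.
Only (left, stay) remains, with payoff -1.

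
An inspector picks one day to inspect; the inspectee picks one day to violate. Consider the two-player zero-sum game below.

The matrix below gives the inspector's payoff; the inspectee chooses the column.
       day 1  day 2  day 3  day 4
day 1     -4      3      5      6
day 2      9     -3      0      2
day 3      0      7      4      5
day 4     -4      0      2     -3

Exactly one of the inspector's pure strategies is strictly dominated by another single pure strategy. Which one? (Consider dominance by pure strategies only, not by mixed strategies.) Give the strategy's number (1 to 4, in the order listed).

4

Compare day 4 with day 3: 0 > -4, 7 > 0, 4 > 2, 5 > -3.
So day 3 strictly dominates day 4 for the inspector; day 4 is strictly dominated.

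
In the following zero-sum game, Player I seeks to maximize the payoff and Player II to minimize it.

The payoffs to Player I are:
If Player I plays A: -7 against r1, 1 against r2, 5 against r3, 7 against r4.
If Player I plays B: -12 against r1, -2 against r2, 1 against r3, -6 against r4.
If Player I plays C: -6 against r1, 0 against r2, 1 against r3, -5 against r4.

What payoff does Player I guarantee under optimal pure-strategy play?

Row minima: -7, -12, -6 → Player I's maximin is -6.
Column maxima: -6, 1, 5, 7 → Player II's minimax is -6.
They coincide at (C, r1), so the value is -6.

-6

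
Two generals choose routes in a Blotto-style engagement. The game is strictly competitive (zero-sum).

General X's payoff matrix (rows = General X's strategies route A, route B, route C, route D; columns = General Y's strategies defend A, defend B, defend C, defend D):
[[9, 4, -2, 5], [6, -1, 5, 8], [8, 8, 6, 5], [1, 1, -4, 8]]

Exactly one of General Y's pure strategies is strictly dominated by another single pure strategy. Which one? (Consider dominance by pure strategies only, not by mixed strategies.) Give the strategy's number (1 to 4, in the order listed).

1

General Y prefers columns that give General X less. Compare defend A with defend C: -2 < 9, 5 < 6, 6 < 8, -4 < 1.
So defend C strictly dominates defend A for General Y; defend A is strictly dominated.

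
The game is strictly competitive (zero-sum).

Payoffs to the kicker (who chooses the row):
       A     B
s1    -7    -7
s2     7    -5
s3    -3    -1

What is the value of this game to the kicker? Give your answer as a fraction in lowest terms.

-11/7

Row s1 is strictly dominated by row s3, so the kicker never plays it.
The remaining 2×2 game on (s2, s3) × (A, B) has no saddle point. Let the kicker play s2 with probability p; indifference gives 7p − 3(1−p) = −5p − (1−p), so p = 1/7.
Similarly the goalkeeper's optimal q on A is 2/7, and the value is 7·(2/7) + (-5)·(5/7) = -11/7.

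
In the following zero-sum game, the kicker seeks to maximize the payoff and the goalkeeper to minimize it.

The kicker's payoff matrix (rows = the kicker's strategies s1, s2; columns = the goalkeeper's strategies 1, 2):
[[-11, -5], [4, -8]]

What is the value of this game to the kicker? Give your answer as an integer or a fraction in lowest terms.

-6

Row minima are -11 and -8, so the kicker's maximin is -8; column maxima are 4 and -5, so the goalkeeper's minimax is -5. These differ, so the equilibrium is in mixed strategies.
Let the kicker play s1 with probability p. The goalkeeper is indifferent when −11p + 4(1−p) = −5p − 8(1−p), giving p = 2/3.
Let the goalkeeper play 1 with probability q. The kicker is indifferent when −11q − 5(1−q) = 4q − 8(1−q), giving q = 1/6.
The value is -11·(1/6) + (-5)·(5/6) = -6.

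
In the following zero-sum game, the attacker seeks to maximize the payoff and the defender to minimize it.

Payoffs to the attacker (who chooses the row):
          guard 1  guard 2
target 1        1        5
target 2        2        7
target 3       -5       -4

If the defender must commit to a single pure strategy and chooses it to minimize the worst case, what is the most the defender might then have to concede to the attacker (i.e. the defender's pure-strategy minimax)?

The worst case (largest entry) in each column is guard 1: 2, guard 2: 7.
The best (smallest) of these is 2.

2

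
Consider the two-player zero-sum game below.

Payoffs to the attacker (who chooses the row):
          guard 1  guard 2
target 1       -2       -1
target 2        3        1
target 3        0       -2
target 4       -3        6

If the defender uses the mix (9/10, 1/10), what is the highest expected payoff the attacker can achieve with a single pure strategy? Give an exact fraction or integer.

14/5

target 1: (-2)·(9/10) + (-1)·(1/10) = -19/10.
target 2: (3)·(9/10) + (1)·(1/10) = 14/5.
target 3: (0)·(9/10) + (-2)·(1/10) = -1/5.
target 4: (-3)·(9/10) + (6)·(1/10) = -21/10.
The best pure response is target 2 with expected payoff 14/5.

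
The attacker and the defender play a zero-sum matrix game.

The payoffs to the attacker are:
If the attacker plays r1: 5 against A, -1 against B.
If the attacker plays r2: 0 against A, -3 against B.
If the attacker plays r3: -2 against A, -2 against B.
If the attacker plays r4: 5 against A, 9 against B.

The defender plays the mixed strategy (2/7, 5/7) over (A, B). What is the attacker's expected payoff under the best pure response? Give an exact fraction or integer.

r1: (5)·(2/7) + (-1)·(5/7) = 5/7.
r2: (0)·(2/7) + (-3)·(5/7) = -15/7.
r3: (-2)·(2/7) + (-2)·(5/7) = -2.
r4: (5)·(2/7) + (9)·(5/7) = 55/7.
The best pure response is r4 with expected payoff 55/7.

55/7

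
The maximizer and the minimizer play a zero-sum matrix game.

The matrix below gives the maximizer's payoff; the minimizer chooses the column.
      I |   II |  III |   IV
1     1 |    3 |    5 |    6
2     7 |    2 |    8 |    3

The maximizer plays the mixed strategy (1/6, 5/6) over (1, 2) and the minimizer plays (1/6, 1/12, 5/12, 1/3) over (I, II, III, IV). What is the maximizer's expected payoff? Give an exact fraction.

197/36

Against (1/6, 1/12, 5/12, 1/3), each row's expected payoff is 1: 9/2; 2: 17/3.
Taking the (1/6, 5/6)-weighted average: (1/6)·(9/2) + (5/6)·(17/3) = 197/36.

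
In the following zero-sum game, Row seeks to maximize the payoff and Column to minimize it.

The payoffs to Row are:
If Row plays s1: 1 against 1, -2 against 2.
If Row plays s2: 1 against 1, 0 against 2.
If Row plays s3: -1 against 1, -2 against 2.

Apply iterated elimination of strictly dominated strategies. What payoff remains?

Column 1 is strictly dominated by 2 for Column (-2<1, 0<1, -2<-1); eliminate 1.
Row s1 is strictly dominated by row s2 (0>-2); eliminate s1.
Row s3 is strictly dominated by row s2 (0>-2); eliminate s3.
Only (s2, 2) remains, with payoff 0.

0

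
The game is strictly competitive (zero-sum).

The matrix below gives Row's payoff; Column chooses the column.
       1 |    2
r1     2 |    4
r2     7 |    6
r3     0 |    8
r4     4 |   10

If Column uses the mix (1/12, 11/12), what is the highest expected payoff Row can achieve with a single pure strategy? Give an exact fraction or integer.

r1: (2)·(1/12) + (4)·(11/12) = 23/6.
r2: (7)·(1/12) + (6)·(11/12) = 73/12.
r3: (0)·(1/12) + (8)·(11/12) = 22/3.
r4: (4)·(1/12) + (10)·(11/12) = 19/2.
The best pure response is r4 with expected payoff 19/2.

19/2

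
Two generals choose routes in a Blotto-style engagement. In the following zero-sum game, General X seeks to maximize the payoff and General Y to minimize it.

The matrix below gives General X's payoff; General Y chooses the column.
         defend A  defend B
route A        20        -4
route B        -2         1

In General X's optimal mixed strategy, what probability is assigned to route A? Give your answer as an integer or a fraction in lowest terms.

Row minima are -4 and -2, so General X's maximin is -2; column maxima are 20 and 1, so General Y's minimax is 1. These differ, so the equilibrium is in mixed strategies.
Let General X play route A with probability p. General Y is indifferent when 20p − 2(1−p) = −4p + (1−p), giving p = 1/9.

1/9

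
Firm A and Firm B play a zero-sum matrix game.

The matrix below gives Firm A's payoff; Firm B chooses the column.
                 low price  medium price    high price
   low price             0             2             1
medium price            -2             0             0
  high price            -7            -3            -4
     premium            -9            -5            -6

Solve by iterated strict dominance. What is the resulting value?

0

Column high price is strictly dominated by low price for Firm B (0<1, -2<0, -7<-4, -9<-6); eliminate high price.
Column medium price is strictly dominated by low price for Firm B (0<2, -2<0, -7<-3, -9<-5); eliminate medium price.
Row high price is strictly dominated by row low price (0>-7); eliminate high price.
Row premium is strictly dominated by row low price (0>-9); eliminate premium.
Row medium price is strictly dominated by row low price (0>-2); eliminate medium price.
Only (low price, low price) remains, with payoff 0.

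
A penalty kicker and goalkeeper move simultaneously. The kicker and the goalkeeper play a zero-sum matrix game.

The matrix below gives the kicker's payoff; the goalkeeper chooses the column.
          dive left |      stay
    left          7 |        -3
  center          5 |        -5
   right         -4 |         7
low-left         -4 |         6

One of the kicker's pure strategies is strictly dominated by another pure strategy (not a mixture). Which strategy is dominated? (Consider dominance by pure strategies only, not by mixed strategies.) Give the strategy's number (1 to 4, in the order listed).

2

Compare center with left: 7 > 5, -3 > -5.
So left strictly dominates center for the kicker; center is strictly dominated.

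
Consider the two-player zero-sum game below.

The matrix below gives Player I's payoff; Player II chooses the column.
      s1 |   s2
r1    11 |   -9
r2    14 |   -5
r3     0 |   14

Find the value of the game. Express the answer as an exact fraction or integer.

196/33

Row r1 is strictly dominated by row r2, so Player I never plays it.
The remaining 2×2 game on (r2, r3) × (s1, s2) has no saddle point. Let Player I play r2 with probability p; indifference gives 14p = −5p + 14(1−p), so p = 14/33.
Similarly Player II's optimal q on s1 is 19/33, and the value is 14·(19/33) + (-5)·(14/33) = 196/33.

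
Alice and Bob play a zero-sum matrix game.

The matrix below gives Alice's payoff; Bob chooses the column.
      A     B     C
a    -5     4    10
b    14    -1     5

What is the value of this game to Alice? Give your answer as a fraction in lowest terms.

17/8

Column C is strictly dominated by B for Bob (it gives Alice more in every row).
The remaining 2×2 game on (a, b) × (A, B) has no saddle point. Let Alice play a with probability p; indifference gives −5p + 14(1−p) = 4p − (1−p), so p = 5/8.
Similarly Bob's optimal q on A is 5/24, and the value is -5·(5/24) + (4)·(19/24) = 17/8.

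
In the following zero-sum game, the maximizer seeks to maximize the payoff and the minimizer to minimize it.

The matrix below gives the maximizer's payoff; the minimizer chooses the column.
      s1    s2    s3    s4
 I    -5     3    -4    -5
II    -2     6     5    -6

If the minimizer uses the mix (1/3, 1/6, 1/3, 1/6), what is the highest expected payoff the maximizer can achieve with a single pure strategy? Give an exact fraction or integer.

I: (-5)·(1/3) + (3)·(1/6) + (-4)·(1/3) + (-5)·(1/6) = -10/3.
II: (-2)·(1/3) + (6)·(1/6) + (5)·(1/3) + (-6)·(1/6) = 1.
The best pure response is II with expected payoff 1.

1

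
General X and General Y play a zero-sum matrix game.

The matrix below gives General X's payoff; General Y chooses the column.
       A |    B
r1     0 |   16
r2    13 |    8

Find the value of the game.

208/21

Row minima are 0 and 8, so General X's maximin is 8; column maxima are 13 and 16, so General Y's minimax is 13. These differ, so the equilibrium is in mixed strategies.
Let General X play r1 with probability p. General Y is indifferent when 13(1−p) = 16p + 8(1−p), giving p = 5/21.
Let General Y play A with probability q. General X is indifferent when 16(1−q) = 13q + 8(1−q), giving q = 8/21.
The value is 0·(8/21) + (16)·(13/21) = 208/21.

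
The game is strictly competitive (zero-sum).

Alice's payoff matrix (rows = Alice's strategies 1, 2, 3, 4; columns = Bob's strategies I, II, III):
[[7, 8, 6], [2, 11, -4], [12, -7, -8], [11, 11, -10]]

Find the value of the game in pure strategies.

Row minima: 6, -4, -8, -10 → Alice's maximin is 6.
Column maxima: 12, 11, 6 → Bob's minimax is 6.
They coincide at (1, III), so the value is 6.

6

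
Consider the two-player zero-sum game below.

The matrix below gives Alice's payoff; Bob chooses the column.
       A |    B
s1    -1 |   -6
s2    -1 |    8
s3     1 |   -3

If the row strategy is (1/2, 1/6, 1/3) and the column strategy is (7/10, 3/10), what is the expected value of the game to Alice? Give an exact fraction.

Against (7/10, 3/10), each row's expected payoff is s1: -5/2; s2: 17/10; s3: -1/5.
Taking the (1/2, 1/6, 1/3)-weighted average: (1/2)·(-5/2) + (1/6)·(17/10) + (1/3)·(-1/5) = -31/30.

-31/30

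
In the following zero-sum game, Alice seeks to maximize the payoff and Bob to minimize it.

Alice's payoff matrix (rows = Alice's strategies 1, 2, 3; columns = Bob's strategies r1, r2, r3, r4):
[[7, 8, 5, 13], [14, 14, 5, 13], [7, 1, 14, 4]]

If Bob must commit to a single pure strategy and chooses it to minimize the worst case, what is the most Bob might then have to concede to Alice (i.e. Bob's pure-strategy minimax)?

The worst case (largest entry) in each column is r1: 14, r2: 14, r3: 14, r4: 13.
The best (smallest) of these is 13.

13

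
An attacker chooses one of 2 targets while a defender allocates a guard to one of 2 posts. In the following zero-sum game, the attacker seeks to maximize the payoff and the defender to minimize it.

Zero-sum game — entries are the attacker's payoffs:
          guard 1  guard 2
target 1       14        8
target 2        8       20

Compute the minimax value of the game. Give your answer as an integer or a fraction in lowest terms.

Row minima are 8 and 8, so the attacker's maximin is 8; column maxima are 14 and 20, so the defender's minimax is 14. These differ, so the equilibrium is in mixed strategies.
Let the attacker play target 1 with probability p. The defender is indifferent when 14p + 8(1−p) = 8p + 20(1−p), giving p = 2/3.
Let the defender play guard 1 with probability q. The attacker is indifferent when 14q + 8(1−q) = 8q + 20(1−q), giving q = 2/3.
The value is 14·(2/3) + (8)·(1/3) = 12.

12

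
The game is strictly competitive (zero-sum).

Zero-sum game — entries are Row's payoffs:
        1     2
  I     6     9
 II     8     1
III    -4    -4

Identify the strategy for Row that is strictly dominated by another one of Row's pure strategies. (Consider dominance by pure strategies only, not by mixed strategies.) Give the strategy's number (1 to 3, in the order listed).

3

Compare III with I: 6 > -4, 9 > -4.
So I strictly dominates III for Row; III is strictly dominated.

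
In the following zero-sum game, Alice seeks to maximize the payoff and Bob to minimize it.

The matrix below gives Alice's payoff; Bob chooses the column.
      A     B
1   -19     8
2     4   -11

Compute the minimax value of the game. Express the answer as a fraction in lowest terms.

Row minima are -19 and -11, so Alice's maximin is -11; column maxima are 4 and 8, so Bob's minimax is 4. These differ, so the equilibrium is in mixed strategies.
Let Alice play 1 with probability p. Bob is indifferent when −19p + 4(1−p) = 8p − 11(1−p), giving p = 5/14.
Let Bob play A with probability q. Alice is indifferent when −19q + 8(1−q) = 4q − 11(1−q), giving q = 19/42.
The value is -19·(19/42) + (8)·(23/42) = -59/14.

-59/14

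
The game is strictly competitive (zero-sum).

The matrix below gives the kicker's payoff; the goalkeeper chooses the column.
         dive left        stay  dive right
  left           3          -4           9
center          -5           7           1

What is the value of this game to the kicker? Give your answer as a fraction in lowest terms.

Column dive right is strictly dominated by dive left for the goalkeeper (it gives the kicker more in every row).
The remaining 2×2 game on (left, center) × (dive left, stay) has no saddle point. Let the kicker play left with probability p; indifference gives 3p − 5(1−p) = −4p + 7(1−p), so p = 12/19.
Similarly the goalkeeper's optimal q on dive left is 11/19, and the value is 3·(11/19) + (-4)·(8/19) = 1/19.

1/19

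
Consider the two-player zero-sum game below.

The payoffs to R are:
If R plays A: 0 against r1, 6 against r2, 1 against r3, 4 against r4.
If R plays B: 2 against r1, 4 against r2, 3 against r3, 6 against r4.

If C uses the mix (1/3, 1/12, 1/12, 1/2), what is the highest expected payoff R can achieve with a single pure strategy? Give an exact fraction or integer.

17/4

A: (0)·(1/3) + (6)·(1/12) + (1)·(1/12) + (4)·(1/2) = 31/12.
B: (2)·(1/3) + (4)·(1/12) + (3)·(1/12) + (6)·(1/2) = 17/4.
The best pure response is B with expected payoff 17/4.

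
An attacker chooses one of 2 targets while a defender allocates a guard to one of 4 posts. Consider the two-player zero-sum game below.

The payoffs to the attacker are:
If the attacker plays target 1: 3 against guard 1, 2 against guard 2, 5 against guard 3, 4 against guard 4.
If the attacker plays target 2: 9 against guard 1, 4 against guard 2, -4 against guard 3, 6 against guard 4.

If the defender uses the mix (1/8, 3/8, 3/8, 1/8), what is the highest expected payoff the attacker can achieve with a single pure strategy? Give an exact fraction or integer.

target 1: (3)·(1/8) + (2)·(3/8) + (5)·(3/8) + (4)·(1/8) = 7/2.
target 2: (9)·(1/8) + (4)·(3/8) + (-4)·(3/8) + (6)·(1/8) = 15/8.
The best pure response is target 1 with expected payoff 7/2.

7/2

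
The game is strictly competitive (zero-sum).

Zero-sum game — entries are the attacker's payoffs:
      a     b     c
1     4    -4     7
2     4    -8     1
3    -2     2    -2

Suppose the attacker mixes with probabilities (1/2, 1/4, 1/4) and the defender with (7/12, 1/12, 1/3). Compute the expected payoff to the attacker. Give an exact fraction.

9/4

Against (7/12, 1/12, 1/3), each row's expected payoff is 1: 13/3; 2: 2; 3: -5/3.
Taking the (1/2, 1/4, 1/4)-weighted average: (1/2)·(13/3) + (1/4)·(2) + (1/4)·(-5/3) = 9/4.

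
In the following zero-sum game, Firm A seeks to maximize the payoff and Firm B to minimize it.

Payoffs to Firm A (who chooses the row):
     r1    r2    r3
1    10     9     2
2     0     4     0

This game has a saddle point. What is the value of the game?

2

Row minima: 2, 0 → Firm A's maximin is 2.
Column maxima: 10, 9, 2 → Firm B's minimax is 2.
They coincide at (1, r3), so the value is 2.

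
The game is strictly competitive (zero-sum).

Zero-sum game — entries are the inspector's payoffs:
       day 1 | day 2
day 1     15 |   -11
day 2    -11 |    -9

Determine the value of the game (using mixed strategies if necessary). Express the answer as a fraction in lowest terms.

Row minima are -11 and -11, so the inspector's maximin is -11; column maxima are 15 and -9, so the inspectee's minimax is -9. These differ, so the equilibrium is in mixed strategies.
Let the inspector play day 1 with probability p. The inspectee is indifferent when 15p − 11(1−p) = −11p − 9(1−p), giving p = 1/14.
Let the inspectee play day 1 with probability q. The inspector is indifferent when 15q − 11(1−q) = −11q − 9(1−q), giving q = 1/14.
The value is 15·(1/14) + (-11)·(13/14) = -64/7.

-64/7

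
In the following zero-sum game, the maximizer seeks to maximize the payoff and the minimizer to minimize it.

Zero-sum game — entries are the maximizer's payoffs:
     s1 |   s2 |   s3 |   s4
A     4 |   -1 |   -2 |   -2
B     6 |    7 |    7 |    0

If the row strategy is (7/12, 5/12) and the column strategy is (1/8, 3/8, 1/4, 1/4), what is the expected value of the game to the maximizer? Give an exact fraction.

Against (1/8, 3/8, 1/4, 1/4), each row's expected payoff is A: -7/8; B: 41/8.
Taking the (7/12, 5/12)-weighted average: (7/12)·(-7/8) + (5/12)·(41/8) = 13/8.

13/8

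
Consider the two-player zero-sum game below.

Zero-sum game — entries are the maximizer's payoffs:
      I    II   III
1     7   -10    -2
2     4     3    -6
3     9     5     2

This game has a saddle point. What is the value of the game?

2

Row minima: -10, -6, 2 → the maximizer's maximin is 2.
Column maxima: 9, 5, 2 → the minimizer's minimax is 2.
They coincide at (3, III), so the value is 2.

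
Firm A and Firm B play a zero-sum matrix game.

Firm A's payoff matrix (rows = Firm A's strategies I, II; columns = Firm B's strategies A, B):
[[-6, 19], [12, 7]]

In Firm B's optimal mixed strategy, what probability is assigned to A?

Row minima are -6 and 7, so Firm A's maximin is 7; column maxima are 12 and 19, so Firm B's minimax is 12. These differ, so the equilibrium is in mixed strategies.
Let Firm B play A with probability q. Firm A is indifferent when −6q + 19(1−q) = 12q + 7(1−q), giving q = 2/5.

2/5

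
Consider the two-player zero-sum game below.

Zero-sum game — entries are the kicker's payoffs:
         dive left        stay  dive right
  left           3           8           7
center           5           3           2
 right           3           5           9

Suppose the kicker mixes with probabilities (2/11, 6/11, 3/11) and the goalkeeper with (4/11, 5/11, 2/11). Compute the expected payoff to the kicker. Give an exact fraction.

Against (4/11, 5/11, 2/11), each row's expected payoff is left: 6; center: 39/11; right: 5.
Taking the (2/11, 6/11, 3/11)-weighted average: (2/11)·(6) + (6/11)·(39/11) + (3/11)·(5) = 531/121.

531/121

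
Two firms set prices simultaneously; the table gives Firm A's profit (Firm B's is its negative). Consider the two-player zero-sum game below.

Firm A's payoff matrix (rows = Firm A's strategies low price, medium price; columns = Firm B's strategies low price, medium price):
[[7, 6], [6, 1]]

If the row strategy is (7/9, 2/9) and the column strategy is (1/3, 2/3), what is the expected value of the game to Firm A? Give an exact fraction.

Against (1/3, 2/3), each row's expected payoff is low price: 19/3; medium price: 8/3.
Taking the (7/9, 2/9)-weighted average: (7/9)·(19/3) + (2/9)·(8/3) = 149/27.

149/27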